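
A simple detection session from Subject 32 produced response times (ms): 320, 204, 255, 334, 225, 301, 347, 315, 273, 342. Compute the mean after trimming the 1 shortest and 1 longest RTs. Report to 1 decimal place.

295.6 ms

Sorted: 204, 225, 255, 273, 301, 315, 320, 334, 342, 347
Drop lowest 1 (204) and highest 1 (347)
Remaining (n=8): Σ = 2365, mean = 2365/8 = 295.625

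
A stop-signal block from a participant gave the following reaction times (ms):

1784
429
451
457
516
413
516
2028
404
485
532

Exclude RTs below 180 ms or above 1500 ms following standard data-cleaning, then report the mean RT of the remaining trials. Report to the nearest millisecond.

Excluded: 1784, 2028
Retained (n=9): Σ = 4203
Mean = 4203/9 = 467.0000

467 ms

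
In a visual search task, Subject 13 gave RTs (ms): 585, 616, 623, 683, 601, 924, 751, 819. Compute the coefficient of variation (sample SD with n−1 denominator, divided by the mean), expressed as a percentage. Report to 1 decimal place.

17.3%

n = 8, Σ = 5602, M = 700.2500
Σ(x−M)² = 103237.500; s = √(103237.500/7) = 121.4422
CV = 121.4422 / 700.2500 = 0.17343 = 17.343%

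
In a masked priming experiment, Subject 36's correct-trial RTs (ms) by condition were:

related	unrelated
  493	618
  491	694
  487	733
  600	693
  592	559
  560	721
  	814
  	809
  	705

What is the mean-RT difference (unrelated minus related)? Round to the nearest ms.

168 ms

M(related) = 3223/6 = 537.167
M(unrelated) = 6346/9 = 705.111
Difference = 705.111 − 537.167 = 167.944 ms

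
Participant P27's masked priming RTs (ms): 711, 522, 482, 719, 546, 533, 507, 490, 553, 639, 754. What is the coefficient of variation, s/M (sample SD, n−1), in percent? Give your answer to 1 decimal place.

n = 11, Σ = 6456, M = 586.9091
Σ(x−M)² = 100204.909; s = √(100204.909/10) = 100.1024
CV = 100.1024 / 586.9091 = 0.17056 = 17.056%

17.1%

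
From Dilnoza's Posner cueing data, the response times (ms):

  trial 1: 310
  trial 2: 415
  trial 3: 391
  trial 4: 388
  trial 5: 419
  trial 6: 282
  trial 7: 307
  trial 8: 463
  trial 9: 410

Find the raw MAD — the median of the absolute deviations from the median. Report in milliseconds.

Sorted: 282, 307, 310, 388, 391, 410, 415, 419, 463 → median = 391
|x − 391|: 81, 24, 0, 3, 28, 109, 84, 72, 19
Sorted deviations: 0, 3, 19, 24, 28, 72, 81, 84, 109 → MAD = 28

28 ms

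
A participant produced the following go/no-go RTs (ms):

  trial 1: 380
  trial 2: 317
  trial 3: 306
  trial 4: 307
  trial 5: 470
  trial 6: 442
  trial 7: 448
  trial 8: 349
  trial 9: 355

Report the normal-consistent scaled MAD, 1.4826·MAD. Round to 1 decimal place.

Sorted: 306, 307, 317, 349, 355, 380, 442, 448, 470 → median = 355
|x − 355| sorted: 0, 6, 25, 38, 48, 49, 87, 93, 115 → MAD = 48
Robust SD ≈ 1.4826 × 48 = 71.165

71.2 ms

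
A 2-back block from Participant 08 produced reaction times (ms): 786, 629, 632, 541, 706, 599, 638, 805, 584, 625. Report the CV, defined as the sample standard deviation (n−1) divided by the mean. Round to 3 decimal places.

0.131

n = 10, Σ = 6545, M = 654.5000
Σ(x−M)² = 65826.500; s = √(65826.500/9) = 85.5223
CV = 85.5223 / 654.5000 = 0.13067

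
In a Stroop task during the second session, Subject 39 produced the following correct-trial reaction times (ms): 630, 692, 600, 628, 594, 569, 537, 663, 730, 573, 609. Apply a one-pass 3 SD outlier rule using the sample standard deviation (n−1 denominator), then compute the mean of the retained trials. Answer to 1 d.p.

n = 11, ΣRT = 6825, M = 620.455
Σ(x−M)² = 32190.73; s = √(32190.73/10) = 56.737
Cutoffs: 620.455 ± 3·56.737 → [450.2, 790.7]
No RTs fall outside the cutoffs; all 11 retained. Mean = 6825/11 = 620.455

620.5 ms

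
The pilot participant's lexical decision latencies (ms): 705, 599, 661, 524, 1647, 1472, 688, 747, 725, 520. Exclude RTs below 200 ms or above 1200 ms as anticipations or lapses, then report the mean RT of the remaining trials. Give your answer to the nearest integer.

Excluded: 1472, 1647
Retained (n=8): Σ = 5169
Mean = 5169/8 = 646.1250

646 ms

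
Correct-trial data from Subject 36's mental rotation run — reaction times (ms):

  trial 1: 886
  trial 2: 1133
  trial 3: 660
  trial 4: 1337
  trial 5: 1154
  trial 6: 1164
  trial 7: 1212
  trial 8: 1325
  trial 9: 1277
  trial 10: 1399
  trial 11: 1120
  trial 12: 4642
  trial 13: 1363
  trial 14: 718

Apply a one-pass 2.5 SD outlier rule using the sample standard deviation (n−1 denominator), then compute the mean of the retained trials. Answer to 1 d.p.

1134.5 ms

n = 14, ΣRT = 19390, M = 1385.000
Σ(x−M)² = 12111672.00; s = √(12111672.00/13) = 965.229
Cutoffs: 1385.000 ± 2.5·965.229 → [-1028.1, 3798.1]
Outside: 4642 → excluded.
Retained (n=13): Σ = 14748, mean = 14748/13 = 1134.462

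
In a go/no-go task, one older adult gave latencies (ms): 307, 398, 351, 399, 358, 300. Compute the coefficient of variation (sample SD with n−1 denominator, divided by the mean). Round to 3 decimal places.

n = 6, Σ = 2113, M = 352.1667
Σ(x−M)² = 9090.833; s = √(9090.833/5) = 42.6400
CV = 42.6400 / 352.1667 = 0.12108

0.121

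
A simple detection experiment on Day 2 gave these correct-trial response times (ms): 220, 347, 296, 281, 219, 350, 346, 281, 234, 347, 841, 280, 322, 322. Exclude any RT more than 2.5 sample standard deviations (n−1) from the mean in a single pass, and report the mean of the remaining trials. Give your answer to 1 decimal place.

n = 14, ΣRT = 4686, M = 334.714
Σ(x−M)² = 304266.86; s = √(304266.86/13) = 152.987
Cutoffs: 334.714 ± 2.5·152.987 → [-47.8, 717.2]
Outside: 841 → excluded.
Retained (n=13): Σ = 3845, mean = 3845/13 = 295.769

295.8 ms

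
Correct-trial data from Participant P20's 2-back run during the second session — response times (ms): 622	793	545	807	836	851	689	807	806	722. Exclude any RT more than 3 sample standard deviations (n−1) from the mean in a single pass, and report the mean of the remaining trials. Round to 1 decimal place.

747.8 ms

n = 10, ΣRT = 7478, M = 747.800
Σ(x−M)² = 91945.60; s = √(91945.60/9) = 101.075
Cutoffs: 747.800 ± 3·101.075 → [444.6, 1051.0]
No RTs fall outside the cutoffs; all 10 retained. Mean = 7478/10 = 747.800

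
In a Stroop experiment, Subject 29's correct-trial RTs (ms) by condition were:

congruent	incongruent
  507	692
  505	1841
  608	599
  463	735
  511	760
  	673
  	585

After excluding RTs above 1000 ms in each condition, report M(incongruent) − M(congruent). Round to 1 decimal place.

155.2 ms

incongruent: exclude 1841
M(congruent) = 2594/5 = 518.800
M(incongruent) = 4044/6 = 674.000
Difference = 674.000 − 518.800 = 155.200 ms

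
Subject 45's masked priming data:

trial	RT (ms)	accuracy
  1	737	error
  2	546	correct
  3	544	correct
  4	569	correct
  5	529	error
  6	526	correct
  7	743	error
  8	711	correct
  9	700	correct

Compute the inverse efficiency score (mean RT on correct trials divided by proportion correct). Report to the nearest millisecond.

899 ms

Correct trials (n=6): 546, 544, 569, 526, 711, 700
Mean correct RT = 3596/6 = 599.3333 ms
Proportion correct = 6/9
IES = 599.3333 / (6/9) = 899.000 ms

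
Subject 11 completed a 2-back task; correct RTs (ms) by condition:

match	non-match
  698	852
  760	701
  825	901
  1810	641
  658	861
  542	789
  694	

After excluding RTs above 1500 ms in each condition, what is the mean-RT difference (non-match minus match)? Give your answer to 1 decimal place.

match: exclude 1810
M(match) = 4177/6 = 696.167
M(non-match) = 4745/6 = 790.833
Difference = 790.833 − 696.167 = 94.667 ms

94.7 ms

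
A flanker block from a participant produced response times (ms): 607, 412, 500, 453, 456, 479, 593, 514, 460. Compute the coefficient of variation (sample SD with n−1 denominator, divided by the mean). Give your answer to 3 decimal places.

0.131

n = 9, Σ = 4474, M = 497.1111
Σ(x−M)² = 34148.889; s = √(34148.889/8) = 65.3346
CV = 65.3346 / 497.1111 = 0.13143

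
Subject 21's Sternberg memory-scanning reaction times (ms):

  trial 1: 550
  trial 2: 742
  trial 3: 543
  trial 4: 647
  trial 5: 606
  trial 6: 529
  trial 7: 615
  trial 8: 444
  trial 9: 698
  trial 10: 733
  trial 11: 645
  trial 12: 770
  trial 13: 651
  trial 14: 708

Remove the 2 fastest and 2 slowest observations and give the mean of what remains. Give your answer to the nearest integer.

Sorted: 444, 529, 543, 550, 606, 615, 645, 647, 651, 698, 708, 733, 742, 770
Drop lowest 2 (444, 529) and highest 2 (742, 770)
Remaining (n=10): Σ = 6396, mean = 6396/10 = 639.600

640 ms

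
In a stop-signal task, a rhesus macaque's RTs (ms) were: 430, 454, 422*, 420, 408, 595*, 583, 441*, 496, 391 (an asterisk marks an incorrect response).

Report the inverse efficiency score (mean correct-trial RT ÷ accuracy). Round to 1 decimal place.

Correct trials (n=7): 430, 454, 420, 408, 583, 496, 391
Mean correct RT = 3182/7 = 454.5714 ms
Proportion correct = 7/10
IES = 454.5714 / (7/10) = 649.388 ms

649.4 ms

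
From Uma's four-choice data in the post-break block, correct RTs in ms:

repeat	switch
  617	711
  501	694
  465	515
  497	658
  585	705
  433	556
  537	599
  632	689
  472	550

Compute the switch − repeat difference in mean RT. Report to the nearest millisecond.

104 ms

M(repeat) = 4739/9 = 526.556
M(switch) = 5677/9 = 630.778
Difference = 630.778 − 526.556 = 104.222 ms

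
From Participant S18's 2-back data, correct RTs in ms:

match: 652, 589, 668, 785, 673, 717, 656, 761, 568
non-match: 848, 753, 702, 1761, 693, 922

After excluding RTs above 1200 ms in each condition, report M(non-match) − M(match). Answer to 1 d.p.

non-match: exclude 1761
M(match) = 6069/9 = 674.333
M(non-match) = 3918/5 = 783.600
Difference = 783.600 − 674.333 = 109.267 ms

109.3 ms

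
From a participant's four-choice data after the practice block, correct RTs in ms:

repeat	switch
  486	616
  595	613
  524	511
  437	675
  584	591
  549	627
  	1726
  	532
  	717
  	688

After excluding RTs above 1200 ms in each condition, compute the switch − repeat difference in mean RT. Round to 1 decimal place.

switch: exclude 1726
M(repeat) = 3175/6 = 529.167
M(switch) = 5570/9 = 618.889
Difference = 618.889 − 529.167 = 89.722 ms

89.7 ms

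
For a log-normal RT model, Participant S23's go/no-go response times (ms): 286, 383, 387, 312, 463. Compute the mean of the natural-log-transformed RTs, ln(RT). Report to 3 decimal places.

5.889

ln(RT): 5.6560, 5.9480, 5.9584, 5.7430, 6.1377
Σ ln(RT) = 29.4432
Mean = 29.4432/5 = 5.88864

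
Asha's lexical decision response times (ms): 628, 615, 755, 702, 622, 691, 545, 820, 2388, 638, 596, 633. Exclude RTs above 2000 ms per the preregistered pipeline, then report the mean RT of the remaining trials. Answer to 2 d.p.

658.64 ms

Excluded: 2388
Retained (n=11): Σ = 7245
Mean = 7245/11 = 658.6364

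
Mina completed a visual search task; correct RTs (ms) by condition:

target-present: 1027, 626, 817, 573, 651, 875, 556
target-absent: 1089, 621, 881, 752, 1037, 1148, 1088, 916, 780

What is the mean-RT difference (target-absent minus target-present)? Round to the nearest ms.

M(target-present) = 5125/7 = 732.143
M(target-absent) = 8312/9 = 923.556
Difference = 923.556 − 732.143 = 191.413 ms

191 ms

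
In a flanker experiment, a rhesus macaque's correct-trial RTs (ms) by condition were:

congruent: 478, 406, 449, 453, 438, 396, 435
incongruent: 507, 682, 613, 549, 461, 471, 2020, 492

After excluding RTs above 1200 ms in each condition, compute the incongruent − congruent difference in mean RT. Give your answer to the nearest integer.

103 ms

incongruent: exclude 2020
M(congruent) = 3055/7 = 436.429
M(incongruent) = 3775/7 = 539.286
Difference = 539.286 − 436.429 = 102.857 ms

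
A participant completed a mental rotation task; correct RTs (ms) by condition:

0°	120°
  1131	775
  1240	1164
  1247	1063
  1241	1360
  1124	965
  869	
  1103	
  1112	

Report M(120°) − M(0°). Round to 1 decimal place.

-68.0 ms

M(0°) = 9067/8 = 1133.375
M(120°) = 5327/5 = 1065.400
Difference = 1065.400 − 1133.375 = -67.975 ms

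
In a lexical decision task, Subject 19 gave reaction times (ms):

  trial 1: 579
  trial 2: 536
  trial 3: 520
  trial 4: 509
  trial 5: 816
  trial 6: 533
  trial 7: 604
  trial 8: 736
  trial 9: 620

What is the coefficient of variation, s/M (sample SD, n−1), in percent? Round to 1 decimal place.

17.4%

n = 9, Σ = 5453, M = 605.8889
Σ(x−M)² = 88962.889; s = √(88962.889/8) = 105.4531
CV = 105.4531 / 605.8889 = 0.17405 = 17.405%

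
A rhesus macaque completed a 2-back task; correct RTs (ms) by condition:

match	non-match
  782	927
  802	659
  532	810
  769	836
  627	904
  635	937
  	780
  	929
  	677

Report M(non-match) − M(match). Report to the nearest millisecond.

138 ms

M(match) = 4147/6 = 691.167
M(non-match) = 7459/9 = 828.778
Difference = 828.778 − 691.167 = 137.611 ms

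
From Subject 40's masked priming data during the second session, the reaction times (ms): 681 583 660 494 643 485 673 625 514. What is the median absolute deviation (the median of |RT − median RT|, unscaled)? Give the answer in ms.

48 ms

Sorted: 485, 494, 514, 583, 625, 643, 660, 673, 681 → median = 625
|x − 625|: 56, 42, 35, 131, 18, 140, 48, 0, 111
Sorted deviations: 0, 18, 35, 42, 48, 56, 111, 131, 140 → MAD = 48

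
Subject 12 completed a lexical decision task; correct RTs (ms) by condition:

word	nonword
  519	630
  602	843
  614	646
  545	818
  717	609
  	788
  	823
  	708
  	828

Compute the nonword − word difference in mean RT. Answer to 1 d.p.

M(word) = 2997/5 = 599.400
M(nonword) = 6693/9 = 743.667
Difference = 743.667 − 599.400 = 144.267 ms

144.3 ms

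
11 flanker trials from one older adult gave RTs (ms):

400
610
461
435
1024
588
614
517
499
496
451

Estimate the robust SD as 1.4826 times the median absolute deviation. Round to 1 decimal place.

94.9 ms

Sorted: 400, 435, 451, 461, 496, 499, 517, 588, 610, 614, 1024 → median = 499
|x − 499| sorted: 0, 3, 18, 38, 48, 64, 89, 99, 111, 115, 525 → MAD = 64
Robust SD ≈ 1.4826 × 64 = 94.886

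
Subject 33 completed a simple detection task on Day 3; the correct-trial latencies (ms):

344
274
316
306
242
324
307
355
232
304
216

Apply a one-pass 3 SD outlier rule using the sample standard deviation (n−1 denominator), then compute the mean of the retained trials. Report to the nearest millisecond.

293 ms

n = 11, ΣRT = 3220, M = 292.727
Σ(x−M)² = 21032.18; s = √(21032.18/10) = 45.861
Cutoffs: 292.727 ± 3·45.861 → [155.1, 430.3]
No RTs fall outside the cutoffs; all 11 retained. Mean = 3220/11 = 292.727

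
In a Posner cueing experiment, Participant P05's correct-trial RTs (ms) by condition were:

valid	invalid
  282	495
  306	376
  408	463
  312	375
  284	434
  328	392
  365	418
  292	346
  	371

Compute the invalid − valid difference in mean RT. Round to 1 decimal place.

M(valid) = 2577/8 = 322.125
M(invalid) = 3670/9 = 407.778
Difference = 407.778 − 322.125 = 85.653 ms

85.7 ms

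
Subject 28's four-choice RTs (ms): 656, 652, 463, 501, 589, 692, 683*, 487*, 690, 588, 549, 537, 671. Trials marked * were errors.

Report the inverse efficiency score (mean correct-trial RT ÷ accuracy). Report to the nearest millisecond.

Correct trials (n=11): 656, 652, 463, 501, 589, 692, 690, 588, 549, 537, 671
Mean correct RT = 6588/11 = 598.9091 ms
Proportion correct = 11/13
IES = 598.9091 / (11/13) = 707.802 ms

708 ms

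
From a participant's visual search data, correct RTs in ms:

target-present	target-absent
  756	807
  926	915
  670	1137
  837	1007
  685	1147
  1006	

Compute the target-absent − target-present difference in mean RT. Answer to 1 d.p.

M(target-present) = 4880/6 = 813.333
M(target-absent) = 5013/5 = 1002.600
Difference = 1002.600 − 813.333 = 189.267 ms

189.3 ms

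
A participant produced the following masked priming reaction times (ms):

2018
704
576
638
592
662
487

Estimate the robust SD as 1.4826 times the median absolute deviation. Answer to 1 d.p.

91.9 ms

Sorted: 487, 576, 592, 638, 662, 704, 2018 → median = 638
|x − 638| sorted: 0, 24, 46, 62, 66, 151, 1380 → MAD = 62
Robust SD ≈ 1.4826 × 62 = 91.921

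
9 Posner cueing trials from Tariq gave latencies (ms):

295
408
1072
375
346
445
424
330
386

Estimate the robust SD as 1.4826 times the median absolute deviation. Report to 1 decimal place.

Sorted: 295, 330, 346, 375, 386, 408, 424, 445, 1072 → median = 386
|x − 386| sorted: 0, 11, 22, 38, 40, 56, 59, 91, 686 → MAD = 40
Robust SD ≈ 1.4826 × 40 = 59.304

59.3 ms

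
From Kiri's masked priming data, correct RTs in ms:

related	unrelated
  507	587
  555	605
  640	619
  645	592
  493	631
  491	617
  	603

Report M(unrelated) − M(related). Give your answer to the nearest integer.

53 ms

M(related) = 3331/6 = 555.167
M(unrelated) = 4254/7 = 607.714
Difference = 607.714 − 555.167 = 52.548 ms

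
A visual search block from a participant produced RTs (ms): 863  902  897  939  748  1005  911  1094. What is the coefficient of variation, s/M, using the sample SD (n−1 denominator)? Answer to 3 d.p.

n = 8, Σ = 7359, M = 919.8750
Σ(x−M)² = 71628.875; s = √(71628.875/7) = 101.1568
CV = 101.1568 / 919.8750 = 0.10997

0.110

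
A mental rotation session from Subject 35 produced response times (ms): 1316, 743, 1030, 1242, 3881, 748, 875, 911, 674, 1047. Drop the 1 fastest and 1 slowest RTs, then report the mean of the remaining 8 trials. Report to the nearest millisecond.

989 ms

Sorted: 674, 743, 748, 875, 911, 1030, 1047, 1242, 1316, 3881
Drop lowest 1 (674) and highest 1 (3881)
Remaining (n=8): Σ = 7912, mean = 7912/8 = 989.000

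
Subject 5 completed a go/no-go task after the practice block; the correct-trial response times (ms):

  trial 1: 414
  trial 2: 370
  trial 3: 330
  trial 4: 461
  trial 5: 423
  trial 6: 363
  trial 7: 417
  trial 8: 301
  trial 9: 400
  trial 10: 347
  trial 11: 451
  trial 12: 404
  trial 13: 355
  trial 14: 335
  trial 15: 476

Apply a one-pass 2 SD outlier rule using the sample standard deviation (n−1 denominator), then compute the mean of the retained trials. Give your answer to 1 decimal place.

389.8 ms

n = 15, ΣRT = 5847, M = 389.800
Σ(x−M)² = 37596.40; s = √(37596.40/14) = 51.821
Cutoffs: 389.800 ± 2·51.821 → [286.2, 493.4]
No RTs fall outside the cutoffs; all 15 retained. Mean = 5847/15 = 389.800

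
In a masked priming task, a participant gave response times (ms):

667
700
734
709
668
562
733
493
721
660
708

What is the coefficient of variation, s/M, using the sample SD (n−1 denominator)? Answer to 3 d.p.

0.114

n = 11, Σ = 7355, M = 668.6364
Σ(x−M)² = 57616.545; s = √(57616.545/10) = 75.9056
CV = 75.9056 / 668.6364 = 0.11352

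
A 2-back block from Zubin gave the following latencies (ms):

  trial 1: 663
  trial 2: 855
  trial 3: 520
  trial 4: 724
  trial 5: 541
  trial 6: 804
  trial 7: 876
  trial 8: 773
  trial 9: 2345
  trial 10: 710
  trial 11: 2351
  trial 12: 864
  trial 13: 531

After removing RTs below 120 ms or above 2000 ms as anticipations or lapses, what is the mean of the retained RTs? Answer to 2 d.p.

Excluded: 2345, 2351
Retained (n=11): Σ = 7861
Mean = 7861/11 = 714.6364

714.64 ms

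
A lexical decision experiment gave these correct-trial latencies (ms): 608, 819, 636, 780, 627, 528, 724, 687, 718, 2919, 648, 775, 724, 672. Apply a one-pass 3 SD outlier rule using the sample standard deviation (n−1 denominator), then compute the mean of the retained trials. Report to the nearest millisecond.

n = 14, ΣRT = 11865, M = 847.500
Σ(x−M)² = 4698165.50; s = √(4698165.50/13) = 601.163
Cutoffs: 847.500 ± 3·601.163 → [-956.0, 2651.0]
Outside: 2919 → excluded.
Retained (n=13): Σ = 8946, mean = 8946/13 = 688.154

688 ms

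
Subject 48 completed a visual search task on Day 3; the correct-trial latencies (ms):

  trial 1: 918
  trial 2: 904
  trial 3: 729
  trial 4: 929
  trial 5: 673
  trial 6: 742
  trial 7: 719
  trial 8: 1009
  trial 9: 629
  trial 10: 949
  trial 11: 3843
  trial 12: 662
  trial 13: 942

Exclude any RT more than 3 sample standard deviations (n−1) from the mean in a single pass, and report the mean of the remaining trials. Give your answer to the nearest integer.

n = 13, ΣRT = 13648, M = 1049.846
Σ(x−M)² = 8655155.69; s = √(8655155.69/12) = 849.272
Cutoffs: 1049.846 ± 3·849.272 → [-1498.0, 3597.7]
Outside: 3843 → excluded.
Retained (n=12): Σ = 9805, mean = 9805/12 = 817.083

817 ms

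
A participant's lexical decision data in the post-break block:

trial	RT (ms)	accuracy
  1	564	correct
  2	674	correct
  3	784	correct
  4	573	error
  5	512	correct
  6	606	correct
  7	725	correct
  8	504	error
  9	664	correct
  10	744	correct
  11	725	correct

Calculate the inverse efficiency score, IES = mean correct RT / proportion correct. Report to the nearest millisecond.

815 ms

Correct trials (n=9): 564, 674, 784, 512, 606, 725, 664, 744, 725
Mean correct RT = 5998/9 = 666.4444 ms
Proportion correct = 9/11
IES = 666.4444 / (9/11) = 814.543 ms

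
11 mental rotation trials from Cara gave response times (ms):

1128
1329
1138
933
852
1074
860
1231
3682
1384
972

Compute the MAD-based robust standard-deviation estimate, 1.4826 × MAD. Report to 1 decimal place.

289.1 ms

Sorted: 852, 860, 933, 972, 1074, 1128, 1138, 1231, 1329, 1384, 3682 → median = 1128
|x − 1128| sorted: 0, 10, 54, 103, 156, 195, 201, 256, 268, 276, 2554 → MAD = 195
Robust SD ≈ 1.4826 × 195 = 289.107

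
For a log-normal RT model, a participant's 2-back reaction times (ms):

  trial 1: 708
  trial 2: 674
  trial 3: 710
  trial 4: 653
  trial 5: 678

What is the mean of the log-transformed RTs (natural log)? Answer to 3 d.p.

6.528

ln(RT): 6.5624, 6.5132, 6.5653, 6.4816, 6.5191
Σ ln(RT) = 32.6417
Mean = 32.6417/5 = 6.52833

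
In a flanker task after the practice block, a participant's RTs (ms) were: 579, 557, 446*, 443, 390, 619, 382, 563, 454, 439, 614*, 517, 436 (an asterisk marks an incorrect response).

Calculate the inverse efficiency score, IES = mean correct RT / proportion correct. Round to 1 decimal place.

577.9 ms

Correct trials (n=11): 579, 557, 443, 390, 619, 382, 563, 454, 439, 517, 436
Mean correct RT = 5379/11 = 489.0000 ms
Proportion correct = 11/13
IES = 489.0000 / (11/13) = 577.909 ms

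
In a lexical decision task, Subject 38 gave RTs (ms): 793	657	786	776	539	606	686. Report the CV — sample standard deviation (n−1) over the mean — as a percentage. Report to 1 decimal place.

n = 7, Σ = 4843, M = 691.8571
Σ(x−M)² = 58158.857; s = √(58158.857/6) = 98.4538
CV = 98.4538 / 691.8571 = 0.14230 = 14.230%

14.2%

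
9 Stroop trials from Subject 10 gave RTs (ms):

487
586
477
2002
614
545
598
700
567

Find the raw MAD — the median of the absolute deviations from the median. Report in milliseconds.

41 ms

Sorted: 477, 487, 545, 567, 586, 598, 614, 700, 2002 → median = 586
|x − 586|: 99, 0, 109, 1416, 28, 41, 12, 114, 19
Sorted deviations: 0, 12, 19, 28, 41, 99, 109, 114, 1416 → MAD = 41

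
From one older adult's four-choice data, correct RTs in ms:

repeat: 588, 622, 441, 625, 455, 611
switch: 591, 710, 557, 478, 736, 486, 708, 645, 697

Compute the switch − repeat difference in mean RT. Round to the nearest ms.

66 ms

M(repeat) = 3342/6 = 557.000
M(switch) = 5608/9 = 623.111
Difference = 623.111 − 557.000 = 66.111 ms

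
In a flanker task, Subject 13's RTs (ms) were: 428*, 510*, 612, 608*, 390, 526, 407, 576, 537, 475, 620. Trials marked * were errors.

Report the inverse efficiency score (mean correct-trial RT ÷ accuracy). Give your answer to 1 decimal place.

Correct trials (n=8): 612, 390, 526, 407, 576, 537, 475, 620
Mean correct RT = 4143/8 = 517.8750 ms
Proportion correct = 8/11
IES = 517.8750 / (8/11) = 712.078 ms

712.1 ms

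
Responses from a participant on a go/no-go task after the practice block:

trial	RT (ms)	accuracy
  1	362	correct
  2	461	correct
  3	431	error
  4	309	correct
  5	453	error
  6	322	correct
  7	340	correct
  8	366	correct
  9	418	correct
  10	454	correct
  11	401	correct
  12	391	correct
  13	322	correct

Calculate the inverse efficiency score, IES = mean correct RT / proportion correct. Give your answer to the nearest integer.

445 ms

Correct trials (n=11): 362, 461, 309, 322, 340, 366, 418, 454, 401, 391, 322
Mean correct RT = 4146/11 = 376.9091 ms
Proportion correct = 11/13
IES = 376.9091 / (11/13) = 445.438 ms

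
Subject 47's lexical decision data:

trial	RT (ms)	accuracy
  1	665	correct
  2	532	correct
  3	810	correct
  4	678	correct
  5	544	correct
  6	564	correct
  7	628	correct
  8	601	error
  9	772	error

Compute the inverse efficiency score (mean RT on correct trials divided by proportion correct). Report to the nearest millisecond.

812 ms

Correct trials (n=7): 665, 532, 810, 678, 544, 564, 628
Mean correct RT = 4421/7 = 631.5714 ms
Proportion correct = 7/9
IES = 631.5714 / (7/9) = 812.020 ms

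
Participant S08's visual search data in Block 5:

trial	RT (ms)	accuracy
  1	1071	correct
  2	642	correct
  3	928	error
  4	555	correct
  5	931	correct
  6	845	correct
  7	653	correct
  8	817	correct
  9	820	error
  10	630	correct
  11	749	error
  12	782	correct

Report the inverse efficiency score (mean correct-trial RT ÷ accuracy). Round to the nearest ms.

Correct trials (n=9): 1071, 642, 555, 931, 845, 653, 817, 630, 782
Mean correct RT = 6926/9 = 769.5556 ms
Proportion correct = 9/12
IES = 769.5556 / (9/12) = 1026.074 ms

1026 ms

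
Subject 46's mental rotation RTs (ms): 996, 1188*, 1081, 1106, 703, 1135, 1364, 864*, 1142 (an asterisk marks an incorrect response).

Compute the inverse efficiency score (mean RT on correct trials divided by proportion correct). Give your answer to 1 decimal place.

Correct trials (n=7): 996, 1081, 1106, 703, 1135, 1364, 1142
Mean correct RT = 7527/7 = 1075.2857 ms
Proportion correct = 7/9
IES = 1075.2857 / (7/9) = 1382.510 ms

1382.5 ms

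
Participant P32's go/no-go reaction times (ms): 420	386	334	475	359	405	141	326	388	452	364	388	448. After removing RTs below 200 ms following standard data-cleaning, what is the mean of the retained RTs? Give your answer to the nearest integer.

395 ms

Excluded: 141
Retained (n=12): Σ = 4745
Mean = 4745/12 = 395.4167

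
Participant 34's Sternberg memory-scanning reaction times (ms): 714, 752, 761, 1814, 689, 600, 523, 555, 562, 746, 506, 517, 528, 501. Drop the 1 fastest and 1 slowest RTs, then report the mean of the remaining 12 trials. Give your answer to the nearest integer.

621 ms

Sorted: 501, 506, 517, 523, 528, 555, 562, 600, 689, 714, 746, 752, 761, 1814
Drop lowest 1 (501) and highest 1 (1814)
Remaining (n=12): Σ = 7453, mean = 7453/12 = 621.083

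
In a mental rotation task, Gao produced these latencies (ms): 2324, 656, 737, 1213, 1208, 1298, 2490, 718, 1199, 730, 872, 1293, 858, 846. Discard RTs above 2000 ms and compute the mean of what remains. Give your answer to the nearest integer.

Excluded: 2324, 2490
Retained (n=12): Σ = 11628
Mean = 11628/12 = 969.0000

969 ms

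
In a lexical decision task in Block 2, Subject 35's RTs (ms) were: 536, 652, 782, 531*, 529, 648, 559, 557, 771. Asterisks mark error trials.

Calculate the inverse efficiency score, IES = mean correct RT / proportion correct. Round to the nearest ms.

Correct trials (n=8): 536, 652, 782, 529, 648, 559, 557, 771
Mean correct RT = 5034/8 = 629.2500 ms
Proportion correct = 8/9
IES = 629.2500 / (8/9) = 707.906 ms

708 ms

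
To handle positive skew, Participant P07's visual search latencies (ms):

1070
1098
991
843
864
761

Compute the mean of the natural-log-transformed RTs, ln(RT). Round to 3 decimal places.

ln(RT): 6.9754, 7.0012, 6.8987, 6.7370, 6.7616, 6.6346
Σ ln(RT) = 41.0085
Mean = 41.0085/6 = 6.83476

6.835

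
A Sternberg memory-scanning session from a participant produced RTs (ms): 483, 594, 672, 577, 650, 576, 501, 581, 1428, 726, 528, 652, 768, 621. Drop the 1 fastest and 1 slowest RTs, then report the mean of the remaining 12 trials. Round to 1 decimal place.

620.5 ms

Sorted: 483, 501, 528, 576, 577, 581, 594, 621, 650, 652, 672, 726, 768, 1428
Drop lowest 1 (483) and highest 1 (1428)
Remaining (n=12): Σ = 7446, mean = 7446/12 = 620.500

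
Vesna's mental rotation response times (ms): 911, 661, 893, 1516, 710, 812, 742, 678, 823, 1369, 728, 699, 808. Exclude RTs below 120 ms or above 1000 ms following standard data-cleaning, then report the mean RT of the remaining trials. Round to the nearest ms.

770 ms

Excluded: 1369, 1516
Retained (n=11): Σ = 8465
Mean = 8465/11 = 769.5455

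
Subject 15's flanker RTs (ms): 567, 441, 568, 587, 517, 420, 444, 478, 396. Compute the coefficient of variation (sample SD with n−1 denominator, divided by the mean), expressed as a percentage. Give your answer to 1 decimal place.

14.5%

n = 9, Σ = 4418, M = 490.8889
Σ(x−M)² = 40540.889; s = √(40540.889/8) = 71.1872
CV = 71.1872 / 490.8889 = 0.14502 = 14.502%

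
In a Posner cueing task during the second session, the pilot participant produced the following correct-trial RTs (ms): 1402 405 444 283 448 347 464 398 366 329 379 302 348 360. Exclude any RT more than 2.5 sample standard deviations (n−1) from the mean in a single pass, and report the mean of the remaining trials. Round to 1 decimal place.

374.8 ms

n = 14, ΣRT = 6275, M = 448.214
Σ(x−M)² = 1016868.36; s = √(1016868.36/13) = 279.680
Cutoffs: 448.214 ± 2.5·279.680 → [-251.0, 1147.4]
Outside: 1402 → excluded.
Retained (n=13): Σ = 4873, mean = 4873/13 = 374.846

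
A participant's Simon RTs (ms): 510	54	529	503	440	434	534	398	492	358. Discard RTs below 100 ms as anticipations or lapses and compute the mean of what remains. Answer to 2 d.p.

Excluded: 54
Retained (n=9): Σ = 4198
Mean = 4198/9 = 466.4444

466.44 ms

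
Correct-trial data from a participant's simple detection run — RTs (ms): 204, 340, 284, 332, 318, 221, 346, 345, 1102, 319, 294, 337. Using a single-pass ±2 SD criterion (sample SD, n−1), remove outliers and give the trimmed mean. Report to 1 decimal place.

n = 12, ΣRT = 4442, M = 370.167
Σ(x−M)² = 608691.67; s = √(608691.67/11) = 235.235
Cutoffs: 370.167 ± 2·235.235 → [-100.3, 840.6]
Outside: 1102 → excluded.
Retained (n=11): Σ = 3340, mean = 3340/11 = 303.636

303.6 ms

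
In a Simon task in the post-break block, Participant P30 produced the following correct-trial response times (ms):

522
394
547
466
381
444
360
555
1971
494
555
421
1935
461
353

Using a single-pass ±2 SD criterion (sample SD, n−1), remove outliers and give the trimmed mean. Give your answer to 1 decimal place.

457.9 ms

n = 15, ΣRT = 9859, M = 657.267
Σ(x−M)² = 3939512.93; s = √(3939512.93/14) = 530.466
Cutoffs: 657.267 ± 2·530.466 → [-403.7, 1718.2]
Outside: 1935, 1971 → excluded.
Retained (n=13): Σ = 5953, mean = 5953/13 = 457.923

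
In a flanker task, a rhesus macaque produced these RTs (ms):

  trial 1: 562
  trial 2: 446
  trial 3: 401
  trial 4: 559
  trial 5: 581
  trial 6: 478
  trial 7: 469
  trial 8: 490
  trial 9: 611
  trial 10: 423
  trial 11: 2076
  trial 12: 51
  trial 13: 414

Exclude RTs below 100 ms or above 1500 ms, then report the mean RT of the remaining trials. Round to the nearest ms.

Excluded: 51, 2076
Retained (n=11): Σ = 5434
Mean = 5434/11 = 494.0000

494 ms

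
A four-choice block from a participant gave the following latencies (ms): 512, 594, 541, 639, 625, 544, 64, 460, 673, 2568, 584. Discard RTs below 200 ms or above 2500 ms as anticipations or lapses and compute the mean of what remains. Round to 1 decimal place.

574.7 ms

Excluded: 64, 2568
Retained (n=9): Σ = 5172
Mean = 5172/9 = 574.6667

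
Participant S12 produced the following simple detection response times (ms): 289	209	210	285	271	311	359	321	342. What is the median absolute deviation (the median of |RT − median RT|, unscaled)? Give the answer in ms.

32 ms

Sorted: 209, 210, 271, 285, 289, 311, 321, 342, 359 → median = 289
|x − 289|: 0, 80, 79, 4, 18, 22, 70, 32, 53
Sorted deviations: 0, 4, 18, 22, 32, 53, 70, 79, 80 → MAD = 32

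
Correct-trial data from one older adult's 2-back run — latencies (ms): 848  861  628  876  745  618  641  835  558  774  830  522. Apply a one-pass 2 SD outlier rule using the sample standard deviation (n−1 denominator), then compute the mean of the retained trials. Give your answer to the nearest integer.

728 ms

n = 12, ΣRT = 8736, M = 728.000
Σ(x−M)² = 179256.00; s = √(179256.00/11) = 127.656
Cutoffs: 728.000 ± 2·127.656 → [472.7, 983.3]
No RTs fall outside the cutoffs; all 12 retained. Mean = 8736/12 = 728.000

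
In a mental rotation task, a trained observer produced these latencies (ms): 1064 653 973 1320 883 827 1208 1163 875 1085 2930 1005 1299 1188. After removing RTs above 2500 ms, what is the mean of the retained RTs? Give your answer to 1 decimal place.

1041.8 ms

Excluded: 2930
Retained (n=13): Σ = 13543
Mean = 13543/13 = 1041.7692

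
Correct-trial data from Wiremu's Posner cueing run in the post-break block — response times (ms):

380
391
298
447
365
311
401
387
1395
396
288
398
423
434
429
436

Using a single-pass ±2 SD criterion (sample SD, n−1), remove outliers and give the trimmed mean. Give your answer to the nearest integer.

n = 16, ΣRT = 7179, M = 448.688
Σ(x−M)² = 990893.44; s = √(990893.44/15) = 257.021
Cutoffs: 448.688 ± 2·257.021 → [-65.4, 962.7]
Outside: 1395 → excluded.
Retained (n=15): Σ = 5784, mean = 5784/15 = 385.600

386 ms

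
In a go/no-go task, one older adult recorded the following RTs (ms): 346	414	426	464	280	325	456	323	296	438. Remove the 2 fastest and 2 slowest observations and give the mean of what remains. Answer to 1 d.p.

Sorted: 280, 296, 323, 325, 346, 414, 426, 438, 456, 464
Drop lowest 2 (280, 296) and highest 2 (456, 464)
Remaining (n=6): Σ = 2272, mean = 2272/6 = 378.667

378.7 ms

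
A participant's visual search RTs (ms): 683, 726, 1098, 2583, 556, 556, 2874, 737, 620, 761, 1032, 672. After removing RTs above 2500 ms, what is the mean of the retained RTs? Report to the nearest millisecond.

744 ms

Excluded: 2583, 2874
Retained (n=10): Σ = 7441
Mean = 7441/10 = 744.1000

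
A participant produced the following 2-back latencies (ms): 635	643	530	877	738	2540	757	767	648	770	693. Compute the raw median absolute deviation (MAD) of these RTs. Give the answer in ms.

90 ms

Sorted: 530, 635, 643, 648, 693, 738, 757, 767, 770, 877, 2540 → median = 738
|x − 738|: 103, 95, 208, 139, 0, 1802, 19, 29, 90, 32, 45
Sorted deviations: 0, 19, 29, 32, 45, 90, 95, 103, 139, 208, 1802 → MAD = 90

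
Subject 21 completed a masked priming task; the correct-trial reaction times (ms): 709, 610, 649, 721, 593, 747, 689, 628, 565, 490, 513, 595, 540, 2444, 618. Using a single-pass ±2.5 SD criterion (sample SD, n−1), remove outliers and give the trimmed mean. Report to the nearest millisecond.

n = 15, ΣRT = 11111, M = 740.733
Σ(x−M)² = 3187476.93; s = √(3187476.93/14) = 477.155
Cutoffs: 740.733 ± 2.5·477.155 → [-452.2, 1933.6]
Outside: 2444 → excluded.
Retained (n=14): Σ = 8667, mean = 8667/14 = 619.071

619 ms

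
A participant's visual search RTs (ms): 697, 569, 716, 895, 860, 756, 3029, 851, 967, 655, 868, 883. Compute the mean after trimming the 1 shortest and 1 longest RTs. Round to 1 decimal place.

Sorted: 569, 655, 697, 716, 756, 851, 860, 868, 883, 895, 967, 3029
Drop lowest 1 (569) and highest 1 (3029)
Remaining (n=10): Σ = 8148, mean = 8148/10 = 814.800

814.8 ms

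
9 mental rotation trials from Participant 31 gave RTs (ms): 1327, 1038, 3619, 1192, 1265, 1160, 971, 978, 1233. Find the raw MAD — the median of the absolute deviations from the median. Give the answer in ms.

Sorted: 971, 978, 1038, 1160, 1192, 1233, 1265, 1327, 3619 → median = 1192
|x − 1192|: 135, 154, 2427, 0, 73, 32, 221, 214, 41
Sorted deviations: 0, 32, 41, 73, 135, 154, 214, 221, 2427 → MAD = 135

135 ms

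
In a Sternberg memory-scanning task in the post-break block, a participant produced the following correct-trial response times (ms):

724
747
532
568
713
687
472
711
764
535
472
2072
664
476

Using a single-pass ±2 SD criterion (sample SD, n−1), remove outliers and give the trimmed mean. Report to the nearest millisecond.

620 ms

n = 14, ΣRT = 10137, M = 724.071
Σ(x−M)² = 2109924.93; s = √(2109924.93/13) = 402.867
Cutoffs: 724.071 ± 2·402.867 → [-81.7, 1529.8]
Outside: 2072 → excluded.
Retained (n=13): Σ = 8065, mean = 8065/13 = 620.385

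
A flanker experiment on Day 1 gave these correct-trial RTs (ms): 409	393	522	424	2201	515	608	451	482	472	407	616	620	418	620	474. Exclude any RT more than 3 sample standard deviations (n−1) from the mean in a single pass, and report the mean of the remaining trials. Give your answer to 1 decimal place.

495.4 ms

n = 16, ΣRT = 9632, M = 602.000
Σ(x−M)² = 2826630.00; s = √(2826630.00/15) = 434.099
Cutoffs: 602.000 ± 3·434.099 → [-700.3, 1904.3]
Outside: 2201 → excluded.
Retained (n=15): Σ = 7431, mean = 7431/15 = 495.400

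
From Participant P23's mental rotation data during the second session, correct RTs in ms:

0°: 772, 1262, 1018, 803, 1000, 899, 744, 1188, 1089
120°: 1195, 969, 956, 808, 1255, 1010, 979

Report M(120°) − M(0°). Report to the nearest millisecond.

50 ms

M(0°) = 8775/9 = 975.000
M(120°) = 7172/7 = 1024.571
Difference = 1024.571 − 975.000 = 49.571 ms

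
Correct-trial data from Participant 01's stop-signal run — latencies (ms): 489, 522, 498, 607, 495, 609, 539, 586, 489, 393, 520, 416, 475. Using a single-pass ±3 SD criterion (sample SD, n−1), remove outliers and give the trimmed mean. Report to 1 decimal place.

510.6 ms

n = 13, ΣRT = 6638, M = 510.615
Σ(x−M)² = 51067.08; s = √(51067.08/12) = 65.235
Cutoffs: 510.615 ± 3·65.235 → [314.9, 706.3]
No RTs fall outside the cutoffs; all 13 retained. Mean = 6638/13 = 510.615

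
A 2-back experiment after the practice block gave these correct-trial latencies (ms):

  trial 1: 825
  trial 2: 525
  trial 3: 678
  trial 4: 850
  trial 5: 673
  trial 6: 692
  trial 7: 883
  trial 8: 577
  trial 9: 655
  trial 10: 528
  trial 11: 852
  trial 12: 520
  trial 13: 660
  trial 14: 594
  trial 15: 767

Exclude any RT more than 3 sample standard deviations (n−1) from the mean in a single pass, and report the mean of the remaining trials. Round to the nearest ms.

n = 15, ΣRT = 10279, M = 685.267
Σ(x−M)² = 219826.93; s = √(219826.93/14) = 125.307
Cutoffs: 685.267 ± 3·125.307 → [309.3, 1061.2]
No RTs fall outside the cutoffs; all 15 retained. Mean = 10279/15 = 685.267

685 ms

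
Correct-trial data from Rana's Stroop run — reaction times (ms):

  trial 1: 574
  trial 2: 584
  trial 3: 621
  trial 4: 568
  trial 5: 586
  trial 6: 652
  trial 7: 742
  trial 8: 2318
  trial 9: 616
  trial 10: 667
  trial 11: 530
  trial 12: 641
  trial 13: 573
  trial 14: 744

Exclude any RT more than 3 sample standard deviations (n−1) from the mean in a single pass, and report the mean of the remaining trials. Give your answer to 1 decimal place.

n = 14, ΣRT = 10416, M = 744.000
Σ(x−M)² = 2719472.00; s = √(2719472.00/13) = 457.373
Cutoffs: 744.000 ± 3·457.373 → [-628.1, 2116.1]
Outside: 2318 → excluded.
Retained (n=13): Σ = 8098, mean = 8098/13 = 622.923

622.9 ms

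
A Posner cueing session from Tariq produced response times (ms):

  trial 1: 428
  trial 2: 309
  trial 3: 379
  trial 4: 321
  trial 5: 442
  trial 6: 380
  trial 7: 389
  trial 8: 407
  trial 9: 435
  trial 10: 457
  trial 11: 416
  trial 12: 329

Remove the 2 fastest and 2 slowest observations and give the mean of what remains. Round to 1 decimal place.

395.4 ms

Sorted: 309, 321, 329, 379, 380, 389, 407, 416, 428, 435, 442, 457
Drop lowest 2 (309, 321) and highest 2 (442, 457)
Remaining (n=8): Σ = 3163, mean = 3163/8 = 395.375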